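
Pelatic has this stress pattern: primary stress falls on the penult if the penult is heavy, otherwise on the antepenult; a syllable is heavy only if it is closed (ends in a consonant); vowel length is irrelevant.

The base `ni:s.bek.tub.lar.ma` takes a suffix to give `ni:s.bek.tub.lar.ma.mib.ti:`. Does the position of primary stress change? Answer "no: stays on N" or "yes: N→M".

Base `ni:s.bek.tub.lar.ma` (5 syllables):
  Weights: 3 tub H, 4 lar H, 5 ma L.
  The penult (syllable 4, lar) is heavy, so it takes stress.
  → primary stress on syllable 4.
Suffixed `ni:s.bek.tub.lar.ma.mib.ti:` (7 syllables):
  Weights: 5 ma L, 6 mib H, 7 ti: L.
  The penult (syllable 6, mib) is heavy, so it takes stress.
  → primary stress on syllable 6.

yes: 4→6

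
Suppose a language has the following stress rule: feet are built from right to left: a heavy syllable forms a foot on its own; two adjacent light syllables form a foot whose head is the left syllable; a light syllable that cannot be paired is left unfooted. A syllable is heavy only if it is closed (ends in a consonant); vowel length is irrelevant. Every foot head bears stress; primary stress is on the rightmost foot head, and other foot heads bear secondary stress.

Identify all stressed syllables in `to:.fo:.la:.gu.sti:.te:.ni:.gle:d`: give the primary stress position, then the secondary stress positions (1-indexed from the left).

Weights: 1 to: L, 2 fo: L, 3 la: L, 4 gu L, 5 sti: L, 6 te: L, 7 ni: L, 8 gle:d H.
Parse right to left (heavy = foot alone; LL = one foot; stranded L unfooted): to: (ˈfo:.la:) (ˈgu.sti:) (ˈte:.ni:) (ˈgle:d).
Foot heads: 2, 4, 6, 8.
Primary stress on the rightmost head = syllable 8.
Secondary stress on 2, 4, 6: to:.ˌfo:.la:.ˌgu.sti:.ˌte:.ni:.ˈgle:d.

primary 8, secondary 2, 4, 6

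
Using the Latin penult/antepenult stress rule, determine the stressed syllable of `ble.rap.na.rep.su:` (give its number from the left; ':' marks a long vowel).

Classical Latin: stress the penult if heavy (long vowel or closed), else the antepenult.
Weights: 3 na L, 4 rep H, 5 su: H.
The penult (syllable 4, rep) is heavy, so it takes stress.
Stress on syllable 4: ble.rap.na.ˈrep.su:.

4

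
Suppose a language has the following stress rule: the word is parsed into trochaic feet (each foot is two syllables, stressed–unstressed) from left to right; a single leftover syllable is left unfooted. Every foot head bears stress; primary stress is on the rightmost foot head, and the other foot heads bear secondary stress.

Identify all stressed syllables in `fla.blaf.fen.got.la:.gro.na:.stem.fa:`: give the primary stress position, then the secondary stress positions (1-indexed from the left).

primary 7, secondary 1, 3, 5

Parse left to right into trochaic (ˈσσ) feet: (ˈfla.blaf) (ˈfen.got) (ˈla:.gro) (ˈna:.stem) fa:. Syllable 9 is left unfooted.
Foot heads (stressed positions): 1, 3, 5, 7.
End Rule Rightmost: primary stress on the rightmost head = syllable 7.
Secondary stress on 1, 3, 5: ˌfla.blaf.ˌfen.got.ˌla:.gro.ˈna:.stem.fa:.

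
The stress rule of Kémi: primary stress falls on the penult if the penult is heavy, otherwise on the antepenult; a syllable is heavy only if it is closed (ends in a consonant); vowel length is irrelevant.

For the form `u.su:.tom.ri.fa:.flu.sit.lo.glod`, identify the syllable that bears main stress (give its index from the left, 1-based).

Weights: 7 sit H, 8 lo L, 9 glod H.
The penult (syllable 8, lo) is light, so stress falls on the antepenult (syllable 7, sit).
Primary stress: syllable 7 → u.su:.tom.ri.fa:.flu.ˈsit.lo.glod.

7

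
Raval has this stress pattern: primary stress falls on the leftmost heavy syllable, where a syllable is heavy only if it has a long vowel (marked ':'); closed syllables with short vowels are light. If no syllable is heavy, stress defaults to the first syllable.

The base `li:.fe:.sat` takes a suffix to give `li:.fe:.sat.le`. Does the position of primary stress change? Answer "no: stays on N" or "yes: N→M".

no: stays on 1

Base `li:.fe:.sat` (3 syllables):
  Weights: 1 li: H, 2 fe: H, 3 sat L.
  Heavy syllables in the domain: 1, 2. The leftmost is syllable 1 (li:).
  → primary stress on syllable 1.
Suffixed `li:.fe:.sat.le` (4 syllables):
  Weights: 1 li: H, 2 fe: H, 3 sat L, 4 le L.
  Heavy syllables in the domain: 1, 2. The leftmost is syllable 1 (li:).
  → primary stress on syllable 1.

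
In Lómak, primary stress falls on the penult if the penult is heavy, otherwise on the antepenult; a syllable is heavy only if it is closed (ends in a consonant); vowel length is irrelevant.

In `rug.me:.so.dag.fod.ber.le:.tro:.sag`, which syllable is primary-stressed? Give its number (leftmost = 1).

7

Weights: 7 le: L, 8 tro: L, 9 sag H.
The penult (syllable 8, tro:) is light, so stress falls on the antepenult (syllable 7, le:).
Primary stress: syllable 7 → rug.me:.so.dag.fod.ber.ˈle:.tro:.sag.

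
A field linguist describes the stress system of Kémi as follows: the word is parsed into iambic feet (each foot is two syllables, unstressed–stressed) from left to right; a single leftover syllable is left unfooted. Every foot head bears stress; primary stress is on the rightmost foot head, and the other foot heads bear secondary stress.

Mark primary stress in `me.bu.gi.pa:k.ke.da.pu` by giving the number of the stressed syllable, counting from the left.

Parse left to right into iambic (σˈσ) feet: (me.ˈbu) (gi.ˈpa:k) (ke.ˈda) pu. Syllable 7 is left unfooted.
Foot heads (stressed positions): 2, 4, 6.
End Rule Rightmost: primary stress on the rightmost head = syllable 6.
Primary stress: syllable 6 → me.bu.gi.pa:k.ke.ˈda.pu.

6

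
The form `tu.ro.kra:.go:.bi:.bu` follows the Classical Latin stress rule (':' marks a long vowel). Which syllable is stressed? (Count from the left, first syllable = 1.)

5

Classical Latin: stress the penult if heavy (long vowel or closed), else the antepenult.
Weights: 4 go: H, 5 bi: H, 6 bu L.
The penult (syllable 5, bi:) is heavy, so it takes stress.
Stress on syllable 5: tu.ro.kra:.go:.ˈbi:.bu.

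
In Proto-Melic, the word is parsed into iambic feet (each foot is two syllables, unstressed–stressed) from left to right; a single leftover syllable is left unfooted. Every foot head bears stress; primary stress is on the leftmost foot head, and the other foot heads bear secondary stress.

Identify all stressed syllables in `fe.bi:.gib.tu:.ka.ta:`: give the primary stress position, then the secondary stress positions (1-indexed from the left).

primary 2, secondary 4, 6

Parse left to right into iambic (σˈσ) feet: (fe.ˈbi:) (gib.ˈtu:) (ka.ˈta:).
Foot heads (stressed positions): 2, 4, 6.
End Rule Leftmost: primary stress on the leftmost head = syllable 2.
Secondary stress on 4, 6: fe.ˈbi:.gib.ˌtu:.ka.ˌta:.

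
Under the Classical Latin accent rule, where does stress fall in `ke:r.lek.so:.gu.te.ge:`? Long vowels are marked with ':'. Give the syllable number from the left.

4

Classical Latin: stress the penult if heavy (long vowel or closed), else the antepenult.
Weights: 4 gu L, 5 te L, 6 ge: H.
The penult (syllable 5, te) is light, so stress falls on the antepenult (syllable 4, gu).
Stress on syllable 4: ke:r.lek.so:.ˈgu.te.ge:.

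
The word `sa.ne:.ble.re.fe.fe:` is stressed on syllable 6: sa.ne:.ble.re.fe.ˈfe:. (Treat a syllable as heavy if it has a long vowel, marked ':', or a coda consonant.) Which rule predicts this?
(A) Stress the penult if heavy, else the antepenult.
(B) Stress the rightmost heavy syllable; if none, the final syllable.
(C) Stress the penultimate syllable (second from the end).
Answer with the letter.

B

Rule A → syllable 4 (observed: 6).
Rule B → syllable 6 ✓.
Rule C → syllable 5 (observed: 6).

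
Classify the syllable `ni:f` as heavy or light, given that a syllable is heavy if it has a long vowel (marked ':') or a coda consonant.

`ni:f`: long vowel, closed (coda /f/). Long vowel and closed → heavy.

heavy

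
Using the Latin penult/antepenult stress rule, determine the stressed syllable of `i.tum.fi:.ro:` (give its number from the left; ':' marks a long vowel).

Classical Latin: stress the penult if heavy (long vowel or closed), else the antepenult.
Weights: 2 tum H, 3 fi: H, 4 ro: H.
The penult (syllable 3, fi:) is heavy, so it takes stress.
Stress on syllable 3: i.tum.ˈfi:.ro:.

3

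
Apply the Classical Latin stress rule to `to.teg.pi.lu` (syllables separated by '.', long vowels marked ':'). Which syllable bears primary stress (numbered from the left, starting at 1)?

Classical Latin: stress the penult if heavy (long vowel or closed), else the antepenult.
Weights: 2 teg H, 3 pi L, 4 lu L.
The penult (syllable 3, pi) is light, so stress falls on the antepenult (syllable 2, teg).
Stress on syllable 2: to.ˈteg.pi.lu.

2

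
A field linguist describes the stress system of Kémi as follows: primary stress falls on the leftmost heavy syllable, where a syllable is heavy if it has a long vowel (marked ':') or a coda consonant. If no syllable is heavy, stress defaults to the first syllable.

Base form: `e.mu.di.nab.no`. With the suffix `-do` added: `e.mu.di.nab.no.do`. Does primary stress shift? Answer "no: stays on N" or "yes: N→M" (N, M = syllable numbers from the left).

Base `e.mu.di.nab.no` (5 syllables):
  Weights: 1 e L, 2 mu L, 3 di L, 4 nab H, 5 no L.
  Heavy syllables in the domain: 4. The leftmost is syllable 4 (nab).
  → primary stress on syllable 4.
Suffixed `e.mu.di.nab.no.do` (6 syllables):
  Weights: 1 e L, 2 mu L, 3 di L, 4 nab H, 5 no L, 6 do L.
  Heavy syllables in the domain: 4. The leftmost is syllable 4 (nab).
  → primary stress on syllable 4.

no: stays on 4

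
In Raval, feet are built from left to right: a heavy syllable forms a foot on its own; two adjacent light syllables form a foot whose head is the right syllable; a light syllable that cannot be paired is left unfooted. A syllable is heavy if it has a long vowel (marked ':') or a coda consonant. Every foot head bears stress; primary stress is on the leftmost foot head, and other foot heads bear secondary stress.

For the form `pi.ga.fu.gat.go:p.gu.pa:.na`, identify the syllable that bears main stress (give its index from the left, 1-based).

2

Weights: 1 pi L, 2 ga L, 3 fu L, 4 gat H, 5 go:p H, 6 gu L, 7 pa: H, 8 na L.
Parse left to right (heavy = foot alone; LL = one foot; stranded L unfooted): (pi.ˈga) fu (ˈgat) (ˈgo:p) gu (ˈpa:) na.
Foot heads: 2, 4, 5, 7.
Primary stress on the leftmost head = syllable 2.
Primary stress: syllable 2 → pi.ˈga.fu.gat.go:p.gu.pa:.na.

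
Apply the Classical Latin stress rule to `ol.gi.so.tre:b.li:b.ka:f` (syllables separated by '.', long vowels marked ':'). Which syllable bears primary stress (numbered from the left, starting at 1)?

Classical Latin: stress the penult if heavy (long vowel or closed), else the antepenult.
Weights: 4 tre:b H, 5 li:b H, 6 ka:f H.
The penult (syllable 5, li:b) is heavy, so it takes stress.
Stress on syllable 5: ol.gi.so.tre:b.ˈli:b.ka:f.

5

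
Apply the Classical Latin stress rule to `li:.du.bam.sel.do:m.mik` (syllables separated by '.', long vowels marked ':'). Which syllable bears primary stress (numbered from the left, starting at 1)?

Classical Latin: stress the penult if heavy (long vowel or closed), else the antepenult.
Weights: 4 sel H, 5 do:m H, 6 mik H.
The penult (syllable 5, do:m) is heavy, so it takes stress.
Stress on syllable 5: li:.du.bam.sel.ˈdo:m.mik.

5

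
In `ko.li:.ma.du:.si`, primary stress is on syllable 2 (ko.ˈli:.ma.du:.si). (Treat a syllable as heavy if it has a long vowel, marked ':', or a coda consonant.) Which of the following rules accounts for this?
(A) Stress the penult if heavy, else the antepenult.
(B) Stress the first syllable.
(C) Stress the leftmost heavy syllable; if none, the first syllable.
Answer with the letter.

C

Rule A → syllable 4 (observed: 2).
Rule B → syllable 1 (observed: 2).
Rule C → syllable 2 ✓.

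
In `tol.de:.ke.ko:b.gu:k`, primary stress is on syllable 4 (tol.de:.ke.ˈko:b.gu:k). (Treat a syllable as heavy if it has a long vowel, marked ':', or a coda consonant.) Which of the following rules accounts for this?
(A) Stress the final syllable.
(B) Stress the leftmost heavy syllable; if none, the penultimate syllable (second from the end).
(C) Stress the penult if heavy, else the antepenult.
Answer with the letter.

Rule A → syllable 5 (observed: 4).
Rule B → syllable 1 (observed: 4).
Rule C → syllable 4 ✓.

C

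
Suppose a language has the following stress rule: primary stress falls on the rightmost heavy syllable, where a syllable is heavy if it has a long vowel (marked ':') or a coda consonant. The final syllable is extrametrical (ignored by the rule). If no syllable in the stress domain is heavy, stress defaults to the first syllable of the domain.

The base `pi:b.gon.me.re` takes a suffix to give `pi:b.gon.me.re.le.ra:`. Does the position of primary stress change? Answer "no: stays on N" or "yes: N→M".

Base `pi:b.gon.me.re` (4 syllables):
  The final syllable (4, re) is extrametrical; the stress domain is syllables 1–3.
  Weights: 1 pi:b H, 2 gon H, 3 me L.
  Heavy syllables in the domain: 1, 2. The rightmost is syllable 2 (gon).
  → primary stress on syllable 2.
Suffixed `pi:b.gon.me.re.le.ra:` (6 syllables):
  The final syllable (6, ra:) is extrametrical; the stress domain is syllables 1–5.
  Weights: 1 pi:b H, 2 gon H, 3 me L, 4 re L, 5 le L.
  Heavy syllables in the domain: 1, 2. The rightmost is syllable 2 (gon).
  → primary stress on syllable 2.

no: stays on 2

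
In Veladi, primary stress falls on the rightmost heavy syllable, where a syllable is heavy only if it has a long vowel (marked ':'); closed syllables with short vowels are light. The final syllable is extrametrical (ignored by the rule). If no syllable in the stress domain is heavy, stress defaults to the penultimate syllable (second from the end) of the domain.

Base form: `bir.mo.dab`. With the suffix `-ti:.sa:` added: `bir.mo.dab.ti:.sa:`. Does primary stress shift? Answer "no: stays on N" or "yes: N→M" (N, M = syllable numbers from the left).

Base `bir.mo.dab` (3 syllables):
  The final syllable (3, dab) is extrametrical; the stress domain is syllables 1–2.
  Weights: 1 bir L, 2 mo L.
  No heavy syllable in the domain; default to the penultimate syllable (second from the end) of the domain = syllable 1.
  → primary stress on syllable 1.
Suffixed `bir.mo.dab.ti:.sa:` (5 syllables):
  The final syllable (5, sa:) is extrametrical; the stress domain is syllables 1–4.
  Weights: 1 bir L, 2 mo L, 3 dab L, 4 ti: H.
  Heavy syllables in the domain: 4. The rightmost is syllable 4 (ti:).
  → primary stress on syllable 4.

yes: 1→4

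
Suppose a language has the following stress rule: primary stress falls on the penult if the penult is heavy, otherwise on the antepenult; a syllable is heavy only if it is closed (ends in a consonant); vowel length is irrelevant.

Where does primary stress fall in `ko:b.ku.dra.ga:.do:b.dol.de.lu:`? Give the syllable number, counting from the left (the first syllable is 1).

Weights: 6 dol H, 7 de L, 8 lu: L.
The penult (syllable 7, de) is light, so stress falls on the antepenult (syllable 6, dol).
Primary stress: syllable 6 → ko:b.ku.dra.ga:.do:b.ˈdol.de.lu:.

6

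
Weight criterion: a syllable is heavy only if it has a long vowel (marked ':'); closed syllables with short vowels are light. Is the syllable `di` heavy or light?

`di`: short vowel, open (no coda). Short vowel → light.

light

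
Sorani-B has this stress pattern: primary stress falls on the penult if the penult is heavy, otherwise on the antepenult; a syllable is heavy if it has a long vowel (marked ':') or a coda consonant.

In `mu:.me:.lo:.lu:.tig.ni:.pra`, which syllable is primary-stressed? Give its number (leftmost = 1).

Weights: 5 tig H, 6 ni: H, 7 pra L.
The penult (syllable 6, ni:) is heavy, so it takes stress.
Primary stress: syllable 6 → mu:.me:.lo:.lu:.tig.ˈni:.pra.

6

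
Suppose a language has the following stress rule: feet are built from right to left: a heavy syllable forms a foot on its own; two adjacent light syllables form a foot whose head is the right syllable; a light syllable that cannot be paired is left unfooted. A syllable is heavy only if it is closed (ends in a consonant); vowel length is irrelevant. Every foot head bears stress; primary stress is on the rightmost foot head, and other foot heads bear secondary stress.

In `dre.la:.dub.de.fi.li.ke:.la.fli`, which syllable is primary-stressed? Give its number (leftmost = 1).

Weights: 1 dre L, 2 la: L, 3 dub H, 4 de L, 5 fi L, 6 li L, 7 ke: L, 8 la L, 9 fli L.
Parse right to left (heavy = foot alone; LL = one foot; stranded L unfooted): (dre.ˈla:) (ˈdub) (de.ˈfi) (li.ˈke:) (la.ˈfli).
Foot heads: 2, 3, 5, 7, 9.
Primary stress on the rightmost head = syllable 9.
Primary stress: syllable 9 → dre.la:.dub.de.fi.li.ke:.la.ˈfli.

9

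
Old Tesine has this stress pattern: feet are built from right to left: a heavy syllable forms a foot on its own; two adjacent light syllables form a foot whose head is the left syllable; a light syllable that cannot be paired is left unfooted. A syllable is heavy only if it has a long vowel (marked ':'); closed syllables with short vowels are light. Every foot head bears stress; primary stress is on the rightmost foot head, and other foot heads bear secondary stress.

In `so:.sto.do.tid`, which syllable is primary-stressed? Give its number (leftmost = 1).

3

Weights: 1 so: H, 2 sto L, 3 do L, 4 tid L.
Parse right to left (heavy = foot alone; LL = one foot; stranded L unfooted): (ˈso:) sto (ˈdo.tid).
Foot heads: 1, 3.
Primary stress on the rightmost head = syllable 3.
Primary stress: syllable 3 → so:.sto.ˈdo.tid.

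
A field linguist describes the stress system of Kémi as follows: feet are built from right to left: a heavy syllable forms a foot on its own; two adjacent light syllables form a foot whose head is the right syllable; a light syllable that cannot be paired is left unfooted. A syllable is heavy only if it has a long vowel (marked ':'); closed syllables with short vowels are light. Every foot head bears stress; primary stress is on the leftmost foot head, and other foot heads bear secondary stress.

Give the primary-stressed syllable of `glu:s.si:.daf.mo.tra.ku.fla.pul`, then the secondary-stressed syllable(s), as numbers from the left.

primary 1, secondary 2, 4, 6, 8

Weights: 1 glu:s H, 2 si: H, 3 daf L, 4 mo L, 5 tra L, 6 ku L, 7 fla L, 8 pul L.
Parse right to left (heavy = foot alone; LL = one foot; stranded L unfooted): (ˈglu:s) (ˈsi:) (daf.ˈmo) (tra.ˈku) (fla.ˈpul).
Foot heads: 1, 2, 4, 6, 8.
Primary stress on the leftmost head = syllable 1.
Secondary stress on 2, 4, 6, 8: ˈglu:s.ˌsi:.daf.ˌmo.tra.ˌku.fla.ˌpul.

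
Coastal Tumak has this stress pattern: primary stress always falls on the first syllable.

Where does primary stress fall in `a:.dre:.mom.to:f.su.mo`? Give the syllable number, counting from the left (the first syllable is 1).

The word has 6 syllables; the first syllable is syllable 1 (a:).
Primary stress: syllable 1 → ˈa:.dre:.mom.to:f.su.mo.

1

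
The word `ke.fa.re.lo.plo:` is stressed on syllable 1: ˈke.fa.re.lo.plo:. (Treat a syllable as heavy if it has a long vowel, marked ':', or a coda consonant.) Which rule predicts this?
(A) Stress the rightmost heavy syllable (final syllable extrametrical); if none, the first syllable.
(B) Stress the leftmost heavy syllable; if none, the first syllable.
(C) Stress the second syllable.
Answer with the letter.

Rule A → syllable 1 ✓.
Rule B → syllable 5 (observed: 1).
Rule C → syllable 2 (observed: 1).

A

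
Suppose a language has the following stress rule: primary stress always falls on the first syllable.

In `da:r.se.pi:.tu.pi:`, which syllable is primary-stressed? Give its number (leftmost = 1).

The word has 5 syllables; the first syllable is syllable 1 (da:r).
Primary stress: syllable 1 → ˈda:r.se.pi:.tu.pi:.

1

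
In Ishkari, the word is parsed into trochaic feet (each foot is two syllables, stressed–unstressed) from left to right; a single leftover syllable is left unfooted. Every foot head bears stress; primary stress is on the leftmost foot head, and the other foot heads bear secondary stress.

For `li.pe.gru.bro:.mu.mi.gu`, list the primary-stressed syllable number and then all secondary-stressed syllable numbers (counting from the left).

primary 1, secondary 3, 5

Parse left to right into trochaic (ˈσσ) feet: (ˈli.pe) (ˈgru.bro:) (ˈmu.mi) gu. Syllable 7 is left unfooted.
Foot heads (stressed positions): 1, 3, 5.
End Rule Leftmost: primary stress on the leftmost head = syllable 1.
Secondary stress on 3, 5: ˈli.pe.ˌgru.bro:.ˌmu.mi.gu.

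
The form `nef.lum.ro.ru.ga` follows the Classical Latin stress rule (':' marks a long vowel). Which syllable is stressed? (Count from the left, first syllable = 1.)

3

Classical Latin: stress the penult if heavy (long vowel or closed), else the antepenult.
Weights: 3 ro L, 4 ru L, 5 ga L.
The penult (syllable 4, ru) is light, so stress falls on the antepenult (syllable 3, ro).
Stress on syllable 3: nef.lum.ˈro.ru.ga.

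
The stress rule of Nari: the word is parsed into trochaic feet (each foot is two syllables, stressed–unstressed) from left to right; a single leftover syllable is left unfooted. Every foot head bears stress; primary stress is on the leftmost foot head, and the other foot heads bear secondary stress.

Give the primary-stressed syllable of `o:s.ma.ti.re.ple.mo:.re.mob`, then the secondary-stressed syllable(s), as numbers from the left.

Parse left to right into trochaic (ˈσσ) feet: (ˈo:s.ma) (ˈti.re) (ˈple.mo:) (ˈre.mob).
Foot heads (stressed positions): 1, 3, 5, 7.
End Rule Leftmost: primary stress on the leftmost head = syllable 1.
Secondary stress on 3, 5, 7: ˈo:s.ma.ˌti.re.ˌple.mo:.ˌre.mob.

primary 1, secondary 3, 5, 7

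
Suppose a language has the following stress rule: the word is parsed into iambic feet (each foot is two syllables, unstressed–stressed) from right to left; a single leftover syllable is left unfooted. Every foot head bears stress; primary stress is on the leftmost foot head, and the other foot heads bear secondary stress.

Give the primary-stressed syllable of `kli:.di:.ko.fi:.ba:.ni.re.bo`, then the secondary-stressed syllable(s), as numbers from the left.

Parse right to left into iambic (σˈσ) feet: (kli:.ˈdi:) (ko.ˈfi:) (ba:.ˈni) (re.ˈbo).
Foot heads (stressed positions): 2, 4, 6, 8.
End Rule Leftmost: primary stress on the leftmost head = syllable 2.
Secondary stress on 4, 6, 8: kli:.ˈdi:.ko.ˌfi:.ba:.ˌni.re.ˌbo.

primary 2, secondary 4, 6, 8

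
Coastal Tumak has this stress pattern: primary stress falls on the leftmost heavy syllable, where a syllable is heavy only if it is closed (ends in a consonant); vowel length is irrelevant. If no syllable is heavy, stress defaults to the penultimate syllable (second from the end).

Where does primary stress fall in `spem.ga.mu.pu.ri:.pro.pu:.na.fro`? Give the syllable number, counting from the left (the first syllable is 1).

1

Weights: 1 spem H, 2 ga L, 3 mu L, 4 pu L, 5 ri: L, 6 pro L, 7 pu: L, 8 na L, 9 fro L.
Heavy syllables in the domain: 1. The leftmost is syllable 1 (spem).
Primary stress: syllable 1 → ˈspem.ga.mu.pu.ri:.pro.pu:.na.fro.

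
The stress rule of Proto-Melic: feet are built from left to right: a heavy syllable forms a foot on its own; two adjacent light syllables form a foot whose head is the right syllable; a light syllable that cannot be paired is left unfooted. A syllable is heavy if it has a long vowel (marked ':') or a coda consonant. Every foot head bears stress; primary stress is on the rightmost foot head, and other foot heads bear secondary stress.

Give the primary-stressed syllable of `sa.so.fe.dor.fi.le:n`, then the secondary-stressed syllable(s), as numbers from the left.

primary 6, secondary 2, 4

Weights: 1 sa L, 2 so L, 3 fe L, 4 dor H, 5 fi L, 6 le:n H.
Parse left to right (heavy = foot alone; LL = one foot; stranded L unfooted): (sa.ˈso) fe (ˈdor) fi (ˈle:n).
Foot heads: 2, 4, 6.
Primary stress on the rightmost head = syllable 6.
Secondary stress on 2, 4: sa.ˌso.fe.ˌdor.fi.ˈle:n.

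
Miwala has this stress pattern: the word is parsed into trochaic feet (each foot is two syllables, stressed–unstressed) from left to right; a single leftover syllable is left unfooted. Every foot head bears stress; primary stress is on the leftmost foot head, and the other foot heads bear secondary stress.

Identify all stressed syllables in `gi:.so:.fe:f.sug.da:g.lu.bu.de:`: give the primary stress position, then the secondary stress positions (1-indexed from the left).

Parse left to right into trochaic (ˈσσ) feet: (ˈgi:.so:) (ˈfe:f.sug) (ˈda:g.lu) (ˈbu.de:).
Foot heads (stressed positions): 1, 3, 5, 7.
End Rule Leftmost: primary stress on the leftmost head = syllable 1.
Secondary stress on 3, 5, 7: ˈgi:.so:.ˌfe:f.sug.ˌda:g.lu.ˌbu.de:.

primary 1, secondary 3, 5, 7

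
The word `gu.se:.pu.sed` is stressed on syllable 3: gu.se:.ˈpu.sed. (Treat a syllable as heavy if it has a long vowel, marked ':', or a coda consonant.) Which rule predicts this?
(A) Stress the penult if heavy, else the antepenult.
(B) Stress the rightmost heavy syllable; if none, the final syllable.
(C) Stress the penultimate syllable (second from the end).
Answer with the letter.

C

Rule A → syllable 2 (observed: 3).
Rule B → syllable 4 (observed: 3).
Rule C → syllable 3 ✓.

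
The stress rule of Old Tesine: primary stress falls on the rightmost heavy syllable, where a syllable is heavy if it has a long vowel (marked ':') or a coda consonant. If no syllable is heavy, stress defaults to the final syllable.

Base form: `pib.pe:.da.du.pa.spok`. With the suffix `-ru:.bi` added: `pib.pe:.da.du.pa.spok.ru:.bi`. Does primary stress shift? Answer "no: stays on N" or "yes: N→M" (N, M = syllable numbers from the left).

yes: 6→7

Base `pib.pe:.da.du.pa.spok` (6 syllables):
  Weights: 1 pib H, 2 pe: H, 3 da L, 4 du L, 5 pa L, 6 spok H.
  Heavy syllables in the domain: 1, 2, 6. The rightmost is syllable 6 (spok).
  → primary stress on syllable 6.
Suffixed `pib.pe:.da.du.pa.spok.ru:.bi` (8 syllables):
  Weights: 1 pib H, 2 pe: H, 3 da L, 4 du L, 5 pa L, 6 spok H, 7 ru: H, 8 bi L.
  Heavy syllables in the domain: 1, 2, 6, 7. The rightmost is syllable 7 (ru:).
  → primary stress on syllable 7.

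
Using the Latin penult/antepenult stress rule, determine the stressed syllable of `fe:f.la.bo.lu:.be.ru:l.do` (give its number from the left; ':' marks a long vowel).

Classical Latin: stress the penult if heavy (long vowel or closed), else the antepenult.
Weights: 5 be L, 6 ru:l H, 7 do L.
The penult (syllable 6, ru:l) is heavy, so it takes stress.
Stress on syllable 6: fe:f.la.bo.lu:.be.ˈru:l.do.

6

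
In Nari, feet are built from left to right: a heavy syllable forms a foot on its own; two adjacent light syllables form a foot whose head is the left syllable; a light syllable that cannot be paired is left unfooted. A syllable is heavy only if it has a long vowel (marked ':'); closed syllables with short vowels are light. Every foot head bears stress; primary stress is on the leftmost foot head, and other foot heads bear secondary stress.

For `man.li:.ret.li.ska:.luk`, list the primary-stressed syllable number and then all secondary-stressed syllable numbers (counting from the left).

primary 2, secondary 3, 5

Weights: 1 man L, 2 li: H, 3 ret L, 4 li L, 5 ska: H, 6 luk L.
Parse left to right (heavy = foot alone; LL = one foot; stranded L unfooted): man (ˈli:) (ˈret.li) (ˈska:) luk.
Foot heads: 2, 3, 5.
Primary stress on the leftmost head = syllable 2.
Secondary stress on 3, 5: man.ˈli:.ˌret.li.ˌska:.luk.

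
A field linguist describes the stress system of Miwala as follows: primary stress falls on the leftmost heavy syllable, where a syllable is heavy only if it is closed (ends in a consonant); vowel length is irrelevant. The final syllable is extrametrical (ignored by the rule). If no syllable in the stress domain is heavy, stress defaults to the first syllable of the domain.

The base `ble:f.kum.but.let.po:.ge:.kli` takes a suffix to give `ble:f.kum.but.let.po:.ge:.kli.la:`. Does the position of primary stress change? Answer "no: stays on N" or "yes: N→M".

no: stays on 1

Base `ble:f.kum.but.let.po:.ge:.kli` (7 syllables):
  The final syllable (7, kli) is extrametrical; the stress domain is syllables 1–6.
  Weights: 1 ble:f H, 2 kum H, 3 but H, 4 let H, 5 po: L, 6 ge: L.
  Heavy syllables in the domain: 1, 2, 3, 4. The leftmost is syllable 1 (ble:f).
  → primary stress on syllable 1.
Suffixed `ble:f.kum.but.let.po:.ge:.kli.la:` (8 syllables):
  The final syllable (8, la:) is extrametrical; the stress domain is syllables 1–7.
  Weights: 1 ble:f H, 2 kum H, 3 but H, 4 let H, 5 po: L, 6 ge: L, 7 kli L.
  Heavy syllables in the domain: 1, 2, 3, 4. The leftmost is syllable 1 (ble:f).
  → primary stress on syllable 1.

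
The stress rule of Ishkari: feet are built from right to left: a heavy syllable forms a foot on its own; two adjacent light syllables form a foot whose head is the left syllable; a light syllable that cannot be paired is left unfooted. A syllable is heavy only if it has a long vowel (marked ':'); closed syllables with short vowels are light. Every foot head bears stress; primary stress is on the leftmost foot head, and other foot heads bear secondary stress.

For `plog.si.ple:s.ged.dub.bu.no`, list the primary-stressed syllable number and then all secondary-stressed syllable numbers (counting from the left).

primary 1, secondary 3, 4, 6

Weights: 1 plog L, 2 si L, 3 ple:s H, 4 ged L, 5 dub L, 6 bu L, 7 no L.
Parse right to left (heavy = foot alone; LL = one foot; stranded L unfooted): (ˈplog.si) (ˈple:s) (ˈged.dub) (ˈbu.no).
Foot heads: 1, 3, 4, 6.
Primary stress on the leftmost head = syllable 1.
Secondary stress on 3, 4, 6: ˈplog.si.ˌple:s.ˌged.dub.ˌbu.no.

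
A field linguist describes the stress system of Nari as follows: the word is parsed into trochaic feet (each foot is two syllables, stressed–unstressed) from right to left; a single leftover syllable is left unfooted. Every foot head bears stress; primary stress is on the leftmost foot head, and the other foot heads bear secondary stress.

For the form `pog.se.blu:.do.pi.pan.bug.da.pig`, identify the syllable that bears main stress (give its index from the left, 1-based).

2

Parse right to left into trochaic (ˈσσ) feet: pog (ˈse.blu:) (ˈdo.pi) (ˈpan.bug) (ˈda.pig). Syllable 1 is left unfooted.
Foot heads (stressed positions): 2, 4, 6, 8.
End Rule Leftmost: primary stress on the leftmost head = syllable 2.
Primary stress: syllable 2 → pog.ˈse.blu:.do.pi.pan.bug.da.pig.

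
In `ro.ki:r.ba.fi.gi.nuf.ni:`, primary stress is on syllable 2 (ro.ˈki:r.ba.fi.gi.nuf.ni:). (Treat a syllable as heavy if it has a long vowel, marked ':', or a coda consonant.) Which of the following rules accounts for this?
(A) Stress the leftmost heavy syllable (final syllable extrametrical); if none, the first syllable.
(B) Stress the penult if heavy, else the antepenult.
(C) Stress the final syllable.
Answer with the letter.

Rule A → syllable 2 ✓.
Rule B → syllable 6 (observed: 2).
Rule C → syllable 7 (observed: 2).

A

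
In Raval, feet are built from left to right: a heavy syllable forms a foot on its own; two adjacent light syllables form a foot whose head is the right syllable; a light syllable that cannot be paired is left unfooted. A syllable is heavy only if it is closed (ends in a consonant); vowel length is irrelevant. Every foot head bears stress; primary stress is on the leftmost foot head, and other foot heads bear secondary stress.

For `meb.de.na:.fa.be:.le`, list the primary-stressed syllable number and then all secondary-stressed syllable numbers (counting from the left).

primary 1, secondary 3, 5

Weights: 1 meb H, 2 de L, 3 na: L, 4 fa L, 5 be: L, 6 le L.
Parse left to right (heavy = foot alone; LL = one foot; stranded L unfooted): (ˈmeb) (de.ˈna:) (fa.ˈbe:) le.
Foot heads: 1, 3, 5.
Primary stress on the leftmost head = syllable 1.
Secondary stress on 3, 5: ˈmeb.de.ˌna:.fa.ˌbe:.le.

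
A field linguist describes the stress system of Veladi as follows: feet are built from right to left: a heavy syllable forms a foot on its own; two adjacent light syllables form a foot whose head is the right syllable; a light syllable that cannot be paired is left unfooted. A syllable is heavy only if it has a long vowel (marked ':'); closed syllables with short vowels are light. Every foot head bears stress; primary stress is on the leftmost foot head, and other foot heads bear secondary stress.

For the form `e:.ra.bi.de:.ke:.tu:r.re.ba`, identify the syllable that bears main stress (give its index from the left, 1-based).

1

Weights: 1 e: H, 2 ra L, 3 bi L, 4 de: H, 5 ke: H, 6 tu:r H, 7 re L, 8 ba L.
Parse right to left (heavy = foot alone; LL = one foot; stranded L unfooted): (ˈe:) (ra.ˈbi) (ˈde:) (ˈke:) (ˈtu:r) (re.ˈba).
Foot heads: 1, 3, 4, 5, 6, 8.
Primary stress on the leftmost head = syllable 1.
Primary stress: syllable 1 → ˈe:.ra.bi.de:.ke:.tu:r.re.ba.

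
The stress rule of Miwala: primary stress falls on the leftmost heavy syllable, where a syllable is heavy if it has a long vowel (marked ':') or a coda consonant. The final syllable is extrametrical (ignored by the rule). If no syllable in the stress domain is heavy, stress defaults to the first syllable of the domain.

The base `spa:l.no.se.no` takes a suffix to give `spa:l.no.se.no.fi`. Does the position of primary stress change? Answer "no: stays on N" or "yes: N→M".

Base `spa:l.no.se.no` (4 syllables):
  The final syllable (4, no) is extrametrical; the stress domain is syllables 1–3.
  Weights: 1 spa:l H, 2 no L, 3 se L.
  Heavy syllables in the domain: 1. The leftmost is syllable 1 (spa:l).
  → primary stress on syllable 1.
Suffixed `spa:l.no.se.no.fi` (5 syllables):
  The final syllable (5, fi) is extrametrical; the stress domain is syllables 1–4.
  Weights: 1 spa:l H, 2 no L, 3 se L, 4 no L.
  Heavy syllables in the domain: 1. The leftmost is syllable 1 (spa:l).
  → primary stress on syllable 1.

no: stays on 1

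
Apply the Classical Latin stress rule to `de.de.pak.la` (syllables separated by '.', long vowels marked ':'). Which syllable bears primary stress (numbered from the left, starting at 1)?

3

Classical Latin: stress the penult if heavy (long vowel or closed), else the antepenult.
Weights: 2 de L, 3 pak H, 4 la L.
The penult (syllable 3, pak) is heavy, so it takes stress.
Stress on syllable 3: de.de.ˈpak.la.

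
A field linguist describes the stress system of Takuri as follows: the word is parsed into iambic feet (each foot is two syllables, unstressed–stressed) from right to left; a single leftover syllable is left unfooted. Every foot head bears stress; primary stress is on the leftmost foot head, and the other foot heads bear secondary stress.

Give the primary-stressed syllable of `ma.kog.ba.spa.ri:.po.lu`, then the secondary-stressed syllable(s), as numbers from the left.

primary 3, secondary 5, 7

Parse right to left into iambic (σˈσ) feet: ma (kog.ˈba) (spa.ˈri:) (po.ˈlu). Syllable 1 is left unfooted.
Foot heads (stressed positions): 3, 5, 7.
End Rule Leftmost: primary stress on the leftmost head = syllable 3.
Secondary stress on 5, 7: ma.kog.ˈba.spa.ˌri:.po.ˌlu.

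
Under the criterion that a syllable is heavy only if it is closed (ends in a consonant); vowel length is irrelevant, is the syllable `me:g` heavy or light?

heavy

`me:g`: long vowel, closed (coda /g/). Closed (coda /g/) → heavy.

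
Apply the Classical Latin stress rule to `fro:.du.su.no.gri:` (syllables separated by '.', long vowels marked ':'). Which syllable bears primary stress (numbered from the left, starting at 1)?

3

Classical Latin: stress the penult if heavy (long vowel or closed), else the antepenult.
Weights: 3 su L, 4 no L, 5 gri: H.
The penult (syllable 4, no) is light, so stress falls on the antepenult (syllable 3, su).
Stress on syllable 3: fro:.du.ˈsu.no.gri:.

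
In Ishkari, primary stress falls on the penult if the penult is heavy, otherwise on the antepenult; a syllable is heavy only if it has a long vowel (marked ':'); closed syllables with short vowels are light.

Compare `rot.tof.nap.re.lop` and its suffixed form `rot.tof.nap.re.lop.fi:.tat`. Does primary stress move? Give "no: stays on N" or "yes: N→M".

yes: 3→6

Base `rot.tof.nap.re.lop` (5 syllables):
  Weights: 3 nap L, 4 re L, 5 lop L.
  The penult (syllable 4, re) is light, so stress falls on the antepenult (syllable 3, nap).
  → primary stress on syllable 3.
Suffixed `rot.tof.nap.re.lop.fi:.tat` (7 syllables):
  Weights: 5 lop L, 6 fi: H, 7 tat L.
  The penult (syllable 6, fi:) is heavy, so it takes stress.
  → primary stress on syllable 6.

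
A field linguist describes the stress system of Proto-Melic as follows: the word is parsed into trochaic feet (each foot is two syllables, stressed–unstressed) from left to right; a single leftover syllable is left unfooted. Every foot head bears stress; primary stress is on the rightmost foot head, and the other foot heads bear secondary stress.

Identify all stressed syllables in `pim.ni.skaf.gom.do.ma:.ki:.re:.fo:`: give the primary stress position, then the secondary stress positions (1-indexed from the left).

primary 7, secondary 1, 3, 5

Parse left to right into trochaic (ˈσσ) feet: (ˈpim.ni) (ˈskaf.gom) (ˈdo.ma:) (ˈki:.re:) fo:. Syllable 9 is left unfooted.
Foot heads (stressed positions): 1, 3, 5, 7.
End Rule Rightmost: primary stress on the rightmost head = syllable 7.
Secondary stress on 1, 3, 5: ˌpim.ni.ˌskaf.gom.ˌdo.ma:.ˈki:.re:.fo:.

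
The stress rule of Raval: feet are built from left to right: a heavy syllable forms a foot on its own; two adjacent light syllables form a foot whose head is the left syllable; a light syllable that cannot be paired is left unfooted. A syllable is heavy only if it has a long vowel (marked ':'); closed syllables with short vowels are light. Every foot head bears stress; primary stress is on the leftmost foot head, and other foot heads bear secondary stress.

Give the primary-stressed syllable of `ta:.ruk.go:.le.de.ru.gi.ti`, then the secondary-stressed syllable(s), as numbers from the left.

primary 1, secondary 3, 4, 6

Weights: 1 ta: H, 2 ruk L, 3 go: H, 4 le L, 5 de L, 6 ru L, 7 gi L, 8 ti L.
Parse left to right (heavy = foot alone; LL = one foot; stranded L unfooted): (ˈta:) ruk (ˈgo:) (ˈle.de) (ˈru.gi) ti.
Foot heads: 1, 3, 4, 6.
Primary stress on the leftmost head = syllable 1.
Secondary stress on 3, 4, 6: ˈta:.ruk.ˌgo:.ˌle.de.ˌru.gi.ti.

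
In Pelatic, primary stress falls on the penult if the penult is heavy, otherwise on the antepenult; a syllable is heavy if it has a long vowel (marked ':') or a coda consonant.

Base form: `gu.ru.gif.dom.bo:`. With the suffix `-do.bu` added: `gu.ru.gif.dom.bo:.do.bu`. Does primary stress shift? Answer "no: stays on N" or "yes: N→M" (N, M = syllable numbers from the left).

yes: 4→5

Base `gu.ru.gif.dom.bo:` (5 syllables):
  Weights: 3 gif H, 4 dom H, 5 bo: H.
  The penult (syllable 4, dom) is heavy, so it takes stress.
  → primary stress on syllable 4.
Suffixed `gu.ru.gif.dom.bo:.do.bu` (7 syllables):
  Weights: 5 bo: H, 6 do L, 7 bu L.
  The penult (syllable 6, do) is light, so stress falls on the antepenult (syllable 5, bo:).
  → primary stress on syllable 5.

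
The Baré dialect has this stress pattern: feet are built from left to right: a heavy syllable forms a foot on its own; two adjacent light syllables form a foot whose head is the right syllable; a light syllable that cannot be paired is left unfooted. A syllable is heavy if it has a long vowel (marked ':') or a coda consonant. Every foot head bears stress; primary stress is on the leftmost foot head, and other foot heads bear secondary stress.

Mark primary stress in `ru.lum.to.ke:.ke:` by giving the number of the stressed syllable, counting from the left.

Weights: 1 ru L, 2 lum H, 3 to L, 4 ke: H, 5 ke: H.
Parse left to right (heavy = foot alone; LL = one foot; stranded L unfooted): ru (ˈlum) to (ˈke:) (ˈke:).
Foot heads: 2, 4, 5.
Primary stress on the leftmost head = syllable 2.
Primary stress: syllable 2 → ru.ˈlum.to.ke:.ke:.

2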